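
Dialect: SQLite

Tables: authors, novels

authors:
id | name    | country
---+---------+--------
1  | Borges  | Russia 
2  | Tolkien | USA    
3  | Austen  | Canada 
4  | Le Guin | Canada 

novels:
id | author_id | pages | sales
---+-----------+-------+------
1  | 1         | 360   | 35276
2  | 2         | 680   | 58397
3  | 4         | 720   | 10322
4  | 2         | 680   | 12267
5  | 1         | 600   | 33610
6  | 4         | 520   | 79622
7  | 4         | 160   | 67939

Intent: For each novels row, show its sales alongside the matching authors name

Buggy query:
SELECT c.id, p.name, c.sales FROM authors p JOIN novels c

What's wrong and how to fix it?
Bug: JOIN with no ON clause produces a cartesian product; every novels row pairs with every authors row

Fix: Specify the join condition linking the foreign key to the parent id

Corrected query:
SELECT c.id, p.name, c.sales FROM authors p JOIN novels c ON c.author_id = p.id

Result:
id | name    | sales
---+---------+------
1  | Borges  | 35276
2  | Tolkien | 58397
3  | Le Guin | 10322
4  | Tolkien | 12267
5  | Borges  | 33610
6  | Le Guin | 79622
7  | Le Guin | 67939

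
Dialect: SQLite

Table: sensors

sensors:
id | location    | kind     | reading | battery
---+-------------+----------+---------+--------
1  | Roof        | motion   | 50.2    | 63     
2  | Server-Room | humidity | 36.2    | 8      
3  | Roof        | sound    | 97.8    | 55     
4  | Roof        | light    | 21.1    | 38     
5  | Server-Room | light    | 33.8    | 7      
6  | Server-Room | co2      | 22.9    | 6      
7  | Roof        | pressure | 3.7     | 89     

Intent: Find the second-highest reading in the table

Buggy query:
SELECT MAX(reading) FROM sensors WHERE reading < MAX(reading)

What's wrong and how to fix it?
Bug: The inner MAX is an aggregate inside WHERE, which is not allowed

Fix: Compute the overall MAX in a subquery, then take MAX of rows below it

Corrected query:
SELECT MAX(reading) FROM sensors WHERE reading < (SELECT MAX(reading) FROM sensors)

Result:
MAX(reading)
------------
50.2        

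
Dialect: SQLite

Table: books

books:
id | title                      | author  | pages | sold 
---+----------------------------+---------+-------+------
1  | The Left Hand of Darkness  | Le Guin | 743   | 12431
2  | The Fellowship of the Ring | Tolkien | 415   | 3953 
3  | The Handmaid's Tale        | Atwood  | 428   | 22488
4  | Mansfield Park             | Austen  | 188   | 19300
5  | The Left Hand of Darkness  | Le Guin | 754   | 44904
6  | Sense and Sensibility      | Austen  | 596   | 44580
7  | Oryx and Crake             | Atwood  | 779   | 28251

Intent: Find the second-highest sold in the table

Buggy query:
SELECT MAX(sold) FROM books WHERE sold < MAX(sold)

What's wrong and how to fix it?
Bug: MAX(sold) on the right of the comparison is an aggregate-in-WHERE error

Fix: Compute the overall MAX in a subquery, then take MAX of rows below it

Corrected query:
SELECT MAX(sold) FROM books WHERE sold < (SELECT MAX(sold) FROM books)

Result:
MAX(sold)
---------
44580    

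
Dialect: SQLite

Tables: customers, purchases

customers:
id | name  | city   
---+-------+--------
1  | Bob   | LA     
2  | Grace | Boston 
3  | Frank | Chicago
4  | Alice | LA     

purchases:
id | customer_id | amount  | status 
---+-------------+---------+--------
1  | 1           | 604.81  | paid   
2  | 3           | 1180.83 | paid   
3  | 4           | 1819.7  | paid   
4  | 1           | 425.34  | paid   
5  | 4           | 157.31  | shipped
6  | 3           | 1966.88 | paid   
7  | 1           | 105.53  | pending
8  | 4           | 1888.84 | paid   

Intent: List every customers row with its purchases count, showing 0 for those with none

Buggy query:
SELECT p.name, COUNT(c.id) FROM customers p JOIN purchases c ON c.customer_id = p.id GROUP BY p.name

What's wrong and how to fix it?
Bug: INNER JOIN drops customers rows that have no matching purchases rows

Fix: Switch to LEFT JOIN to retain unmatched parent rows

Corrected query:
SELECT p.name, COUNT(c.id) FROM customers p LEFT JOIN purchases c ON c.customer_id = p.id GROUP BY p.name

Result:
name  | COUNT(c.id)
------+------------
Alice | 3          
Bob   | 3          
Frank | 2          
Grace | 0          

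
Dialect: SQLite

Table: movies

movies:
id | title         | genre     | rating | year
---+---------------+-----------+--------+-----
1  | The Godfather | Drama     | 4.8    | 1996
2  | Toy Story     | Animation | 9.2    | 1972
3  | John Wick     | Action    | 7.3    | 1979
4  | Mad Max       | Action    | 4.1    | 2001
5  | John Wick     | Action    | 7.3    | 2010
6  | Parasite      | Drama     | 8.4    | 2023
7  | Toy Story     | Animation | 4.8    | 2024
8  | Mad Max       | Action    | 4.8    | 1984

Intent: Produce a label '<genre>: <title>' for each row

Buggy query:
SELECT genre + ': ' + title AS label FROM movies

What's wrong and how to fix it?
Bug: '+' is numeric addition; on text columns SQLite converts them to 0 instead of concatenating

Fix: Use the || operator for string concatenation

Corrected query:
SELECT genre || ': ' || title AS label FROM movies

Result:
label               
--------------------
Drama: The Godfather
Animation: Toy Story
Action: John Wick   
Action: Mad Max     
Action: John Wick   
Drama: Parasite     
Animation: Toy Story
Action: Mad Max     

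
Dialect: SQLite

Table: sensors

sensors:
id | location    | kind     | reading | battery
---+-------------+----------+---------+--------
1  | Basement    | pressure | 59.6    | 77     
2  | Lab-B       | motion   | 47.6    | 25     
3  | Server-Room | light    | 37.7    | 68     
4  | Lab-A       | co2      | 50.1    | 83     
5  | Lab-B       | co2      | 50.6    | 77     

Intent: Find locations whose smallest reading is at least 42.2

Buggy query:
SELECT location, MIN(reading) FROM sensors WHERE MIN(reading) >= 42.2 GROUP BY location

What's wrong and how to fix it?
Bug: MIN() in WHERE is a misuse of aggregate

Fix: Use HAVING for the per-group MIN condition

Corrected query:
SELECT location, MIN(reading) FROM sensors GROUP BY location HAVING MIN(reading) >= 42.2

Result:
location | MIN(reading)
---------+-------------
Basement | 59.6        
Lab-A    | 50.1        
Lab-B    | 47.6        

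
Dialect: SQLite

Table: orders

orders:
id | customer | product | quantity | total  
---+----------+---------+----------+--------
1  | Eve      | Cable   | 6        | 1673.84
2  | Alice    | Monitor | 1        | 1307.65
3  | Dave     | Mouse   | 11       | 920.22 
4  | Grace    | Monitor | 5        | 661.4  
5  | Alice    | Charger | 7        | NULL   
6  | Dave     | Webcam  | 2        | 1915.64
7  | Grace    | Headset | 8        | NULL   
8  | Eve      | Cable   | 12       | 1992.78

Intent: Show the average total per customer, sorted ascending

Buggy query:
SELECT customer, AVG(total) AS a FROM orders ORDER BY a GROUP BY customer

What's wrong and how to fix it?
Bug: GROUP BY must precede ORDER BY

Fix: Move ORDER BY to the end, after GROUP BY

Corrected query:
SELECT customer, AVG(total) AS a FROM orders GROUP BY customer ORDER BY a

Result:
customer | a      
---------+--------
Grace    | 661.4  
Alice    | 1307.65
Dave     | 1417.93
Eve      | 1833.31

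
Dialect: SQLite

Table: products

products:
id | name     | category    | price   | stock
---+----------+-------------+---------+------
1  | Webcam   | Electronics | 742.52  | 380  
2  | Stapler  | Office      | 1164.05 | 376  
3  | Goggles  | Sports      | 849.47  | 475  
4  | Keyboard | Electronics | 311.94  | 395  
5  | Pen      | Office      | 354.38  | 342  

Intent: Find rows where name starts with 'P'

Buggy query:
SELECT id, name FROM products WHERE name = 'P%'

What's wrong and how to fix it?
Bug: Wildcards only work with LIKE; '=' treats '%' as a literal character

Fix: Replace '=' with LIKE so 'P%' is treated as a pattern

Corrected query:
SELECT id, name FROM products WHERE name LIKE 'P%'

Result:
id | name
---+-----
5  | Pen 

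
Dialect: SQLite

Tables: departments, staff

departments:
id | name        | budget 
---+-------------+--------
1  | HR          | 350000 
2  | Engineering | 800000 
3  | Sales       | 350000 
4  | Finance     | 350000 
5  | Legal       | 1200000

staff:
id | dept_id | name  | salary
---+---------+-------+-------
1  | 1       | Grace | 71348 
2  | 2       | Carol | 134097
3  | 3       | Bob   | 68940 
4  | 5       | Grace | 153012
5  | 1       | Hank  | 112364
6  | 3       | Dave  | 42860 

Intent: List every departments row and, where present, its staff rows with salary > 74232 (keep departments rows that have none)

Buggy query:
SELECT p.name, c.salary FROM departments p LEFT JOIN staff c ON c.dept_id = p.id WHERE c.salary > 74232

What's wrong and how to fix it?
Bug: A WHERE condition on the right-hand table after LEFT JOIN drops unmatched parents

Fix: Move the right-table condition into the ON clause so unmatched parents are kept

Corrected query:
SELECT p.name, c.salary FROM departments p LEFT JOIN staff c ON c.dept_id = p.id AND c.salary > 74232

Result:
name        | salary
------------+-------
HR          | 112364
Engineering | 134097
Sales       | NULL  
Finance     | NULL  
Legal       | 153012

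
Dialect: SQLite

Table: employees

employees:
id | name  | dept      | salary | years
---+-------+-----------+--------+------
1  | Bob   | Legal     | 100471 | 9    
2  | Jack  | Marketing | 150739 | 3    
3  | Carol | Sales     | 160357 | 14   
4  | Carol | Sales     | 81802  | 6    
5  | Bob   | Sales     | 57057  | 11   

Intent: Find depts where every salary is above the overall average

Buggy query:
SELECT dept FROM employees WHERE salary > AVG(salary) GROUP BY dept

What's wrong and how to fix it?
Bug: AVG() is an aggregate; it can't sit directly in WHERE

Fix: Use a subquery for AVG and a HAVING MIN(...) filter so the condition holds for every row in the group

Corrected query:
SELECT dept FROM employees GROUP BY dept HAVING MIN(salary) > (SELECT AVG(salary) FROM employees)

Result:
dept     
---------
Marketing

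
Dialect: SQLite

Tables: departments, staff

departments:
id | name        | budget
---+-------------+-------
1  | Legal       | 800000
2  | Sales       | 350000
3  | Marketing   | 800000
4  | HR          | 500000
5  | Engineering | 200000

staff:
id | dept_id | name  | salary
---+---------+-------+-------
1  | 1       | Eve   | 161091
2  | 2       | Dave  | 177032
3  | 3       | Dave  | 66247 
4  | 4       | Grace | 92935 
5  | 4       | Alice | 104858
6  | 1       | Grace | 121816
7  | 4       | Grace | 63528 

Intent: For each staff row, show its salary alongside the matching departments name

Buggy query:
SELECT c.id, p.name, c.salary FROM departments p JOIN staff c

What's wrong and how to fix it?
Bug: JOIN with no ON clause produces a cartesian product; every staff row pairs with every departments row

Fix: Specify the join condition linking the foreign key to the parent id

Corrected query:
SELECT c.id, p.name, c.salary FROM departments p JOIN staff c ON c.dept_id = p.id

Result:
id | name      | salary
---+-----------+-------
1  | Legal     | 161091
2  | Sales     | 177032
3  | Marketing | 66247 
4  | HR        | 92935 
5  | HR        | 104858
6  | Legal     | 121816
7  | HR        | 63528 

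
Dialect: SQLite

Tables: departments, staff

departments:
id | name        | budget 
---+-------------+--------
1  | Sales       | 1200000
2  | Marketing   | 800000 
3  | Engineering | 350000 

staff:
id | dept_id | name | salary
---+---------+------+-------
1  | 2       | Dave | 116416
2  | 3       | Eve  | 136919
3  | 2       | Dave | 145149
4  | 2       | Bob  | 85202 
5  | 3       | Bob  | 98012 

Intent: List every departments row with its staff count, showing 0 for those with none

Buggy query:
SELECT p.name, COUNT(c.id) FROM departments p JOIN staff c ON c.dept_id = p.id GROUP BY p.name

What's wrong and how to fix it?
Bug: An inner join excludes parents with zero children

Fix: Switch to LEFT JOIN to retain unmatched parent rows

Corrected query:
SELECT p.name, COUNT(c.id) FROM departments p LEFT JOIN staff c ON c.dept_id = p.id GROUP BY p.name

Result:
name        | COUNT(c.id)
------------+------------
Engineering | 2          
Marketing   | 3          
Sales       | 0          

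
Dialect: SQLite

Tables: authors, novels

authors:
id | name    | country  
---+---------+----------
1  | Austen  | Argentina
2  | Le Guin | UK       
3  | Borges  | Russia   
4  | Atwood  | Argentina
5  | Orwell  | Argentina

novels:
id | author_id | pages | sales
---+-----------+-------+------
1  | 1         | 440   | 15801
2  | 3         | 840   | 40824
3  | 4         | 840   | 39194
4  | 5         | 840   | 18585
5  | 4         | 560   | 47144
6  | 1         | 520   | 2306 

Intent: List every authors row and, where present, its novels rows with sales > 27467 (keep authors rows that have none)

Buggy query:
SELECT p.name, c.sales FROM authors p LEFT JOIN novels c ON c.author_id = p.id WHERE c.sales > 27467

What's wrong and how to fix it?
Bug: Filtering c.sales in WHERE discards the NULL rows produced by LEFT JOIN, turning it into an inner join

Fix: Move the right-table condition into the ON clause so unmatched parents are kept

Corrected query:
SELECT p.name, c.sales FROM authors p LEFT JOIN novels c ON c.author_id = p.id AND c.sales > 27467

Result:
name    | sales
--------+------
Austen  | NULL 
Le Guin | NULL 
Borges  | 40824
Atwood  | 39194
Atwood  | 47144
Orwell  | NULL 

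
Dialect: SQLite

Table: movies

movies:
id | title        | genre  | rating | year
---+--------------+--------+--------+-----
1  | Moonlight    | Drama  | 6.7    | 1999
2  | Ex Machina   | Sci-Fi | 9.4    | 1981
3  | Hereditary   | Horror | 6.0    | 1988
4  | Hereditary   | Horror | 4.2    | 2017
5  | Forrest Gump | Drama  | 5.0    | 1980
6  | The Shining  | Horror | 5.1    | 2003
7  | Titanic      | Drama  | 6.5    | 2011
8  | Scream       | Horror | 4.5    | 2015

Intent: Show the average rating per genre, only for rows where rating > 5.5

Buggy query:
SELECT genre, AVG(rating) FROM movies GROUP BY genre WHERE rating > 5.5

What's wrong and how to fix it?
Bug: Row-level WHERE must come before GROUP BY in the clause order

Fix: Place WHERE between FROM and GROUP BY

Corrected query:
SELECT genre, AVG(rating) FROM movies WHERE rating > 5.5 GROUP BY genre

Result:
genre  | AVG(rating)
-------+------------
Drama  | 6.6        
Horror | 6          
Sci-Fi | 9.4        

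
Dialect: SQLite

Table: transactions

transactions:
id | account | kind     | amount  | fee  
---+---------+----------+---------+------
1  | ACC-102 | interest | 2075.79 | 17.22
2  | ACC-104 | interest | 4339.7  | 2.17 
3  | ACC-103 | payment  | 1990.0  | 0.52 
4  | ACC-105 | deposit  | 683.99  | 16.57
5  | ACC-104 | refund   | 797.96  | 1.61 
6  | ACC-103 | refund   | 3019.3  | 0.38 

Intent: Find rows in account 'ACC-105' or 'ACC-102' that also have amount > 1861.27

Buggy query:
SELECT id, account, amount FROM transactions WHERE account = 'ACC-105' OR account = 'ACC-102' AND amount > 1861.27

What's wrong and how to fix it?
Bug: AND binds tighter than OR, so this parses as account = 'ACC-105' OR (account = 'ACC-102' AND amount > 1861.27)

Fix: Add parentheses around the OR so the AND applies to both alternatives

Corrected query:
SELECT id, account, amount FROM transactions WHERE (account = 'ACC-105' OR account = 'ACC-102') AND amount > 1861.27

Result:
id | account | amount 
---+---------+--------
1  | ACC-102 | 2075.79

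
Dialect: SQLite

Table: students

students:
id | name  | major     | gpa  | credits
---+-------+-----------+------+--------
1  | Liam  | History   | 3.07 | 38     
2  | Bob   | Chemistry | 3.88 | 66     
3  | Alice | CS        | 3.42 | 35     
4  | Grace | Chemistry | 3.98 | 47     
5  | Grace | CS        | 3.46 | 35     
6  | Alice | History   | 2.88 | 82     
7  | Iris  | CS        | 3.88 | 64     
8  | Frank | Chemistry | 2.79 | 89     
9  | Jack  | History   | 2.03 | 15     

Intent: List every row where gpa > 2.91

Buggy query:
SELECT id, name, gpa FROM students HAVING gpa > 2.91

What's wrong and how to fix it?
Bug: This is a non-aggregate query (no GROUP BY, no aggregates), so in SQLite the HAVING clause is invalid here; a row-level condition belongs in WHERE

Fix: Use WHERE for row-level filtering

Corrected query:
SELECT id, name, gpa FROM students WHERE gpa > 2.91

Result:
id | name  | gpa 
---+-------+-----
1  | Liam  | 3.07
2  | Bob   | 3.88
3  | Alice | 3.42
4  | Grace | 3.98
5  | Grace | 3.46
7  | Iris  | 3.88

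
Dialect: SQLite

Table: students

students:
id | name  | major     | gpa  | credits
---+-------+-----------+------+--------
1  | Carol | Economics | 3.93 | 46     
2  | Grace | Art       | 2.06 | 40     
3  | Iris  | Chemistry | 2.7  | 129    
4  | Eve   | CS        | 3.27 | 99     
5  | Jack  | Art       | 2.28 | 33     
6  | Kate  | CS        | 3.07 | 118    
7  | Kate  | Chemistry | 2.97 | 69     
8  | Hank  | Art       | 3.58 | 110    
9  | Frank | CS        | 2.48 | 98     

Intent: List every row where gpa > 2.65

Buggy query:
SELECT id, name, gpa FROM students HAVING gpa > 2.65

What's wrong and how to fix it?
Bug: This is a non-aggregate query (no GROUP BY, no aggregates), so in SQLite the HAVING clause is invalid here; a row-level condition belongs in WHERE

Fix: Replace HAVING with WHERE since the condition applies to individual rows

Corrected query:
SELECT id, name, gpa FROM students WHERE gpa > 2.65

Result:
id | name  | gpa 
---+-------+-----
1  | Carol | 3.93
3  | Iris  | 2.7 
4  | Eve   | 3.27
6  | Kate  | 3.07
7  | Kate  | 2.97
8  | Hank  | 3.58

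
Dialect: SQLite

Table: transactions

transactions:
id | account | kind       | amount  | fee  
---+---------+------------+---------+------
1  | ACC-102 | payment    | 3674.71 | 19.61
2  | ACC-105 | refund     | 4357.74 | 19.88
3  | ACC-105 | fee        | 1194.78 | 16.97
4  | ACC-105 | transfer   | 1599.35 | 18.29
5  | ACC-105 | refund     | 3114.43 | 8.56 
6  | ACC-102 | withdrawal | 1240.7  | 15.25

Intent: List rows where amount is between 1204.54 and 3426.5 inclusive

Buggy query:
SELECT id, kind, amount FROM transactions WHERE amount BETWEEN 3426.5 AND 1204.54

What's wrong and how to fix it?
Bug: BETWEEN expects the lower bound first; with 3426.5 AND 1204.54 the range is empty

Fix: Write BETWEEN 1204.54 AND 3426.5

Corrected query:
SELECT id, kind, amount FROM transactions WHERE amount BETWEEN 1204.54 AND 3426.5

Result:
id | kind       | amount 
---+------------+--------
4  | transfer   | 1599.35
5  | refund     | 3114.43
6  | withdrawal | 1240.7 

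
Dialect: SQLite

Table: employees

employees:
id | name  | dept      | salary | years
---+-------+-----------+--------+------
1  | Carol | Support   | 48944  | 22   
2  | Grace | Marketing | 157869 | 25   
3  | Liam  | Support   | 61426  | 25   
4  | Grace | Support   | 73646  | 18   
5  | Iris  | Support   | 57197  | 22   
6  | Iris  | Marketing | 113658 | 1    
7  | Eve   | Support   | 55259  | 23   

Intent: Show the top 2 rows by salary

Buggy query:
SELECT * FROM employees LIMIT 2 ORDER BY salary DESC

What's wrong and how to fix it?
Bug: LIMIT must come after ORDER BY

Fix: Swap the clauses: ORDER BY first, then LIMIT

Corrected query:
SELECT * FROM employees ORDER BY salary DESC LIMIT 2

Result:
id | name  | dept      | salary | years
---+-------+-----------+--------+------
2  | Grace | Marketing | 157869 | 25   
6  | Iris  | Marketing | 113658 | 1    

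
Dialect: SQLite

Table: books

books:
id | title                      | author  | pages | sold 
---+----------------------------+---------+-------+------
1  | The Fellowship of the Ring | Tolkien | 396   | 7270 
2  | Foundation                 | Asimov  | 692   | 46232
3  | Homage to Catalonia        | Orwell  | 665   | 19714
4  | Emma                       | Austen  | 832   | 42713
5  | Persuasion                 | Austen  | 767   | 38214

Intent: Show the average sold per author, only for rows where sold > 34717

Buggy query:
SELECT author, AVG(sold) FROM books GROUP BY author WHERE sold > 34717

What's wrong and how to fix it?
Bug: Row-level WHERE must come before GROUP BY in the clause order

Fix: Move the WHERE clause before GROUP BY

Corrected query:
SELECT author, AVG(sold) FROM books WHERE sold > 34717 GROUP BY author

Result:
author | AVG(sold)
-------+----------
Asimov | 46232    
Austen | 40463.5  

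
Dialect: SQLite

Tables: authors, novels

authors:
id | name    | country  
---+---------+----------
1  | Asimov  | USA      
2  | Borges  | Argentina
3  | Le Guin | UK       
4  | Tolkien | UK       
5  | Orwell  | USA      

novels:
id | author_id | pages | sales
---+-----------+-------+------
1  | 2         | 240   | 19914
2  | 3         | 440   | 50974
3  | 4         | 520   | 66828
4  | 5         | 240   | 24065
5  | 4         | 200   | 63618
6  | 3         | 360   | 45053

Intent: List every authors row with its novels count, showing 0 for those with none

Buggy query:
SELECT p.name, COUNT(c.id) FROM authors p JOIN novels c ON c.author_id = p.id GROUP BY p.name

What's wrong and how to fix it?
Bug: An inner join excludes parents with zero children

Fix: Switch to LEFT JOIN to retain unmatched parent rows

Corrected query:
SELECT p.name, COUNT(c.id) FROM authors p LEFT JOIN novels c ON c.author_id = p.id GROUP BY p.name

Result:
name    | COUNT(c.id)
--------+------------
Asimov  | 0          
Borges  | 1          
Le Guin | 2          
Orwell  | 1          
Tolkien | 2          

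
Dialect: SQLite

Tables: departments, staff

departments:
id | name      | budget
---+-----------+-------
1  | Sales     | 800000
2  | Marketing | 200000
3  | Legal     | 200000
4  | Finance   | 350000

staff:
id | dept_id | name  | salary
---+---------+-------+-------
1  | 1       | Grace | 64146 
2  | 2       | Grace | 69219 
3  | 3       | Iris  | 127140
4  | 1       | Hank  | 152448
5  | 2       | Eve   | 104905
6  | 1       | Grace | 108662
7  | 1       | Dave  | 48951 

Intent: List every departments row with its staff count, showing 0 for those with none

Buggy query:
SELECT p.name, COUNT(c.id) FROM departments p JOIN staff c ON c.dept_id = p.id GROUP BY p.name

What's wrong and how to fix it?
Bug: An inner join excludes parents with zero children

Fix: Use LEFT JOIN so parents without children still appear (COUNT(c.id) gives 0)

Corrected query:
SELECT p.name, COUNT(c.id) FROM departments p LEFT JOIN staff c ON c.dept_id = p.id GROUP BY p.name

Result:
name      | COUNT(c.id)
----------+------------
Finance   | 0          
Legal     | 1          
Marketing | 2          
Sales     | 4          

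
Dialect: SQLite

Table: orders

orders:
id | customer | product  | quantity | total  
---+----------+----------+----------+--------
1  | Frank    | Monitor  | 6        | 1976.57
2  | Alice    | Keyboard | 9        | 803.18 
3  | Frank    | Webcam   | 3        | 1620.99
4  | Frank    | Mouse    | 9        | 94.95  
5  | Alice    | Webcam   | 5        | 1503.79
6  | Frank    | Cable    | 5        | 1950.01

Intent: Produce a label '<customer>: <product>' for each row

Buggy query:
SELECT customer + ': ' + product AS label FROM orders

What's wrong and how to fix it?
Bug: '+' is numeric addition; on text columns SQLite converts them to 0 instead of concatenating

Fix: Use the || operator for string concatenation

Corrected query:
SELECT customer || ': ' || product AS label FROM orders

Result:
label          
---------------
Frank: Monitor 
Alice: Keyboard
Frank: Webcam  
Frank: Mouse   
Alice: Webcam  
Frank: Cable   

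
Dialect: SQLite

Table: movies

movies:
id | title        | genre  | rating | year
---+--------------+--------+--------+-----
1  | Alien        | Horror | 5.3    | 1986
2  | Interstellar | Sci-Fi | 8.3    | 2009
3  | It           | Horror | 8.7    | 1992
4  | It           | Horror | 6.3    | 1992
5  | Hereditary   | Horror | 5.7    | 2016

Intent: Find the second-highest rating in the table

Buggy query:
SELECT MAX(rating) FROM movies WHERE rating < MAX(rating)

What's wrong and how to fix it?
Bug: The inner MAX is an aggregate inside WHERE, which is not allowed

Fix: Compute the overall MAX in a subquery, then take MAX of rows below it

Corrected query:
SELECT MAX(rating) FROM movies WHERE rating < (SELECT MAX(rating) FROM movies)

Result:
MAX(rating)
-----------
8.3        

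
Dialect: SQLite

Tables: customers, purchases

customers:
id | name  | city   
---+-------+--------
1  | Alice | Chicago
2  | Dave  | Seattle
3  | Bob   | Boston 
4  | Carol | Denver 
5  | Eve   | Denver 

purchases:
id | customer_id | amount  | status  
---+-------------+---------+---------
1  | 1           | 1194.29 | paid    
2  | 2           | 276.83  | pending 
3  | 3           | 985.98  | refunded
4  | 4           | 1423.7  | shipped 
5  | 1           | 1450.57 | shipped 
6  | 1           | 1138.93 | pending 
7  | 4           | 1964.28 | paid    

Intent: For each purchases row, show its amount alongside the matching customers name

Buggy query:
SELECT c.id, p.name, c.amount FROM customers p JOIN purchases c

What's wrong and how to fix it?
Bug: Missing join condition: each purchases row is matched to all customers rows instead of just its own

Fix: Add ON c.customer_id = p.id to the JOIN

Corrected query:
SELECT c.id, p.name, c.amount FROM customers p JOIN purchases c ON c.customer_id = p.id

Result:
id | name  | amount 
---+-------+--------
1  | Alice | 1194.29
2  | Dave  | 276.83 
3  | Bob   | 985.98 
4  | Carol | 1423.7 
5  | Alice | 1450.57
6  | Alice | 1138.93
7  | Carol | 1964.28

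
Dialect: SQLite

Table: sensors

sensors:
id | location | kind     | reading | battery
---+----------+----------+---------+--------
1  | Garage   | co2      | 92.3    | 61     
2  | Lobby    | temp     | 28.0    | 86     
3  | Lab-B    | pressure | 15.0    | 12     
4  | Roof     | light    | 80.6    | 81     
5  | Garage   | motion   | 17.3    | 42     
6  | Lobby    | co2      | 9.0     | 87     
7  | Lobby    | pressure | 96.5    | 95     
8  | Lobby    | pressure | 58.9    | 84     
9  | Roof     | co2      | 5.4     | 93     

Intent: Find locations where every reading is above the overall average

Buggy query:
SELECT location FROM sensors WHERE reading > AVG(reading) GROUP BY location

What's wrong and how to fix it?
Bug: WHERE evaluates per row before aggregation, so AVG() is unavailable

Fix: Compute the overall average in a scalar subquery and compare each group's MIN against it in HAVING

Corrected query:
SELECT location FROM sensors GROUP BY location HAVING MIN(reading) > (SELECT AVG(reading) FROM sensors)

Result:
(no rows)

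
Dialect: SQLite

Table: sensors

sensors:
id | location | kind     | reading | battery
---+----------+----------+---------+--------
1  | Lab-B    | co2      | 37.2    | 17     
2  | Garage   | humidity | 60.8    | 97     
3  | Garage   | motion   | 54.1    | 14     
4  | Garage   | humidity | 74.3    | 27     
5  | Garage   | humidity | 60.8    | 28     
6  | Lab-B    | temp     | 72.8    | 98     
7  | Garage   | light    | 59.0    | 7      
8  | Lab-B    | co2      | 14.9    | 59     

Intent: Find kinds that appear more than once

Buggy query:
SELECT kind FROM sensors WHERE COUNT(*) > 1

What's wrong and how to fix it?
Bug: WHERE can't reference COUNT(*); aggregates are computed after WHERE

Fix: Group first, then use HAVING for the count condition

Corrected query:
SELECT kind FROM sensors GROUP BY kind HAVING COUNT(*) > 1

Result:
kind    
--------
co2     
humidity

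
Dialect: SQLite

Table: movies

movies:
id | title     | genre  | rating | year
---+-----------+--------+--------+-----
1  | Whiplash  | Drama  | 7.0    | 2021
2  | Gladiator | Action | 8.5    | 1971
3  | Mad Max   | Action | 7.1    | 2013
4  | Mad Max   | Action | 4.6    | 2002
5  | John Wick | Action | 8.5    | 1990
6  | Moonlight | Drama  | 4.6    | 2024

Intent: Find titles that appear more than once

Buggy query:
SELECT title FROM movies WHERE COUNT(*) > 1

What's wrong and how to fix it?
Bug: WHERE can't reference COUNT(*); aggregates are computed after WHERE

Fix: GROUP BY title, then filter groups with HAVING COUNT(*) > 1

Corrected query:
SELECT title FROM movies GROUP BY title HAVING COUNT(*) > 1

Result:
title  
-------
Mad Max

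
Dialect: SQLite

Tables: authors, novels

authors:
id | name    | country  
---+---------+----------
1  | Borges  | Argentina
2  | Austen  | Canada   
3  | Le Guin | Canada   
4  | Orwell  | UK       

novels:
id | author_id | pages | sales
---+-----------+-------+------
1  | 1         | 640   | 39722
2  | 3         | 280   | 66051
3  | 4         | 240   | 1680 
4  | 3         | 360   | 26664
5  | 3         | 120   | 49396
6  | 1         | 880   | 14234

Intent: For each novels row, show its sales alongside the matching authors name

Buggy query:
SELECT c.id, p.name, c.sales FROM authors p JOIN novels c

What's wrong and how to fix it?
Bug: JOIN with no ON clause produces a cartesian product; every novels row pairs with every authors row

Fix: Add ON c.author_id = p.id to the JOIN

Corrected query:
SELECT c.id, p.name, c.sales FROM authors p JOIN novels c ON c.author_id = p.id

Result:
id | name    | sales
---+---------+------
1  | Borges  | 39722
2  | Le Guin | 66051
3  | Orwell  | 1680 
4  | Le Guin | 26664
5  | Le Guin | 49396
6  | Borges  | 14234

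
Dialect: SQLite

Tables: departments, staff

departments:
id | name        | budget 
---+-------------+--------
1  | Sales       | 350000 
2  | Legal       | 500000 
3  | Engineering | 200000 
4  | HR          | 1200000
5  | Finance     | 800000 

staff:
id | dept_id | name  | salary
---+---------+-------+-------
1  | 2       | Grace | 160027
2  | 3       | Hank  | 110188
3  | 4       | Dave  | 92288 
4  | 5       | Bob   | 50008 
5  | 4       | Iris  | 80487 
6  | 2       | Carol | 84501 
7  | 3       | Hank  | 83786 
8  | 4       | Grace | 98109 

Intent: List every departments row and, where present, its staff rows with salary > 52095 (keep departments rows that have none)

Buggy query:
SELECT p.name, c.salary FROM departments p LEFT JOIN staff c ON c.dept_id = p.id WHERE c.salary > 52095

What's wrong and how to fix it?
Bug: A WHERE condition on the right-hand table after LEFT JOIN drops unmatched parents

Fix: Put 'c.salary > 52095' in the JOIN's ON clause instead of WHERE

Corrected query:
SELECT p.name, c.salary FROM departments p LEFT JOIN staff c ON c.dept_id = p.id AND c.salary > 52095

Result:
name        | salary
------------+-------
Sales       | NULL  
Legal       | 84501 
Legal       | 160027
Engineering | 83786 
Engineering | 110188
HR          | 80487 
HR          | 92288 
HR          | 98109 
Finance     | NULL  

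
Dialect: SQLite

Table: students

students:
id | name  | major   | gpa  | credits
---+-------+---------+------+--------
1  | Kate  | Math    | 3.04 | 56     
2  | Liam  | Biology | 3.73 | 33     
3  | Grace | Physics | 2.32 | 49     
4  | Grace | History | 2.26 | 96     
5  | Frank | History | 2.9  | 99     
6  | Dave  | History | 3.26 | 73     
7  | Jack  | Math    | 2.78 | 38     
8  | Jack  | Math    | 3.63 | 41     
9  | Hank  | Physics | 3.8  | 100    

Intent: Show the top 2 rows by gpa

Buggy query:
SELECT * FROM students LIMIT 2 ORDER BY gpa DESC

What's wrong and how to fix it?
Bug: LIMIT must come after ORDER BY

Fix: Sort with ORDER BY, then apply LIMIT

Corrected query:
SELECT * FROM students ORDER BY gpa DESC LIMIT 2

Result:
id | name | major   | gpa  | credits
---+------+---------+------+--------
9  | Hank | Physics | 3.8  | 100    
2  | Liam | Biology | 3.73 | 33     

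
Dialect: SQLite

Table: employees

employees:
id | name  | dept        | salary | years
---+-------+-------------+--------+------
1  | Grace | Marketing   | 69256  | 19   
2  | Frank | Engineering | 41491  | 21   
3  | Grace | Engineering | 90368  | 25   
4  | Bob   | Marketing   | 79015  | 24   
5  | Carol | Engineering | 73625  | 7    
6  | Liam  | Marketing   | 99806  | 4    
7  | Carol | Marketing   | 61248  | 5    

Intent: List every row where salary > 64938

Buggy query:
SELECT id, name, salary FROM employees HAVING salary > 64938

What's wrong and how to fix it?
Bug: This is a non-aggregate query (no GROUP BY, no aggregates), so in SQLite the HAVING clause is invalid here; a row-level condition belongs in WHERE

Fix: Replace HAVING with WHERE since the condition applies to individual rows

Corrected query:
SELECT id, name, salary FROM employees WHERE salary > 64938

Result:
id | name  | salary
---+-------+-------
1  | Grace | 69256 
3  | Grace | 90368 
4  | Bob   | 79015 
5  | Carol | 73625 
6  | Liam  | 99806 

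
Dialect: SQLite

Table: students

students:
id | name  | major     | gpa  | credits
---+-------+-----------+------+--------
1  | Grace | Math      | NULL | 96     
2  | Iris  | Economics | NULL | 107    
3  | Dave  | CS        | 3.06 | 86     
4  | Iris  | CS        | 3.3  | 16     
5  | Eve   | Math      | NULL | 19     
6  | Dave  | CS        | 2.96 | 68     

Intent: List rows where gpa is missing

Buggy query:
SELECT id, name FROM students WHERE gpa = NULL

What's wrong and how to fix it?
Bug: '= NULL' is always unknown in SQL three-valued logic, so no rows match

Fix: Replace '= NULL' with 'IS NULL'

Corrected query:
SELECT id, name FROM students WHERE gpa IS NULL

Result:
id | name 
---+------
1  | Grace
2  | Iris 
5  | Eve  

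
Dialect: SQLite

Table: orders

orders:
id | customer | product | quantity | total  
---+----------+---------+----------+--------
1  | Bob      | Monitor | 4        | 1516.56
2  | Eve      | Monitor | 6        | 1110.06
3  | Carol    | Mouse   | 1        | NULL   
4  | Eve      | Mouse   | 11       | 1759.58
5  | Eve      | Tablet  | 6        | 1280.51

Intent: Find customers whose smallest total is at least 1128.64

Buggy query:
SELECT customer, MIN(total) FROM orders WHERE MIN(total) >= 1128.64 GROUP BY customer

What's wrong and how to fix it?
Bug: Aggregates like MIN are computed per group after WHERE runs

Fix: Replace WHERE with HAVING after the GROUP BY

Corrected query:
SELECT customer, MIN(total) FROM orders GROUP BY customer HAVING MIN(total) >= 1128.64

Result:
customer | MIN(total)
---------+-----------
Bob      | 1516.56   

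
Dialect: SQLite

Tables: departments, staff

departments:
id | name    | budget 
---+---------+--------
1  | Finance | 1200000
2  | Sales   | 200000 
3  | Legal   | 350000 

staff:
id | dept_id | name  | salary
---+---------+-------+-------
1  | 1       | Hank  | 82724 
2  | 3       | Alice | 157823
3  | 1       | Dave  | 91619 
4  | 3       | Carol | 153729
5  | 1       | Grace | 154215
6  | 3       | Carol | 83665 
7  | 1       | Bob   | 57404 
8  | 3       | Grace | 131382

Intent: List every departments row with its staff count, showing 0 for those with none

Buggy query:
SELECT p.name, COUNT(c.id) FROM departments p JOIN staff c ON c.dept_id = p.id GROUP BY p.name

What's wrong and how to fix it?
Bug: An inner join excludes parents with zero children

Fix: Use LEFT JOIN so parents without children still appear (COUNT(c.id) gives 0)

Corrected query:
SELECT p.name, COUNT(c.id) FROM departments p LEFT JOIN staff c ON c.dept_id = p.id GROUP BY p.name

Result:
name    | COUNT(c.id)
--------+------------
Finance | 4          
Legal   | 4          
Sales   | 0          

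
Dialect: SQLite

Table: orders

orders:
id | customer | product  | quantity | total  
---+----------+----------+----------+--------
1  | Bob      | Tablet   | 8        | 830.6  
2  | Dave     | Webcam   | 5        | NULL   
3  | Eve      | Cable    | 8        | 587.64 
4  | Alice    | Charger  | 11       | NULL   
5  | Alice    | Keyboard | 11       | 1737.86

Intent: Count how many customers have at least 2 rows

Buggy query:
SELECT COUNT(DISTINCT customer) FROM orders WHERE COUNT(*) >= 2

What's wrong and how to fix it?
Bug: COUNT(*) cannot appear in WHERE; the per-group count doesn't exist yet

Fix: Use a subquery that GROUPs and filters with HAVING, then count its rows

Corrected query:
SELECT COUNT(*) FROM (SELECT customer FROM orders GROUP BY customer HAVING COUNT(*) >= 2)

Result:
COUNT(*)
--------
1       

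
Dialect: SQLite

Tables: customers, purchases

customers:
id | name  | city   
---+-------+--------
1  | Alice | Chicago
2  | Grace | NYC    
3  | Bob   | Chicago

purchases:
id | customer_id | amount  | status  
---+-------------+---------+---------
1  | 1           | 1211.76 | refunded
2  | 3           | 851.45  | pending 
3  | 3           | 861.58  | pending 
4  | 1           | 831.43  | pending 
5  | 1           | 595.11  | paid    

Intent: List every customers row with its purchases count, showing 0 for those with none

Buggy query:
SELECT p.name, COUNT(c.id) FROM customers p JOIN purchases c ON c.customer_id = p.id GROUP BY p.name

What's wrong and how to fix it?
Bug: INNER JOIN drops customers rows that have no matching purchases rows

Fix: Switch to LEFT JOIN to retain unmatched parent rows

Corrected query:
SELECT p.name, COUNT(c.id) FROM customers p LEFT JOIN purchases c ON c.customer_id = p.id GROUP BY p.name

Result:
name  | COUNT(c.id)
------+------------
Alice | 3          
Bob   | 2          
Grace | 0          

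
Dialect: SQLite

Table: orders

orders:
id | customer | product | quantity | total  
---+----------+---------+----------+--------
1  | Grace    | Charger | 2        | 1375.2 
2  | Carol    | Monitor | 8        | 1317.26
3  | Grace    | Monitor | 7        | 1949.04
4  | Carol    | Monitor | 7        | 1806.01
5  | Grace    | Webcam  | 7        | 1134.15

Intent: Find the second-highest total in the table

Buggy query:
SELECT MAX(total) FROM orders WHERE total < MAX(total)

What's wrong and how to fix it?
Bug: The inner MAX is an aggregate inside WHERE, which is not allowed

Fix: Compute the overall MAX in a subquery, then take MAX of rows below it

Corrected query:
SELECT MAX(total) FROM orders WHERE total < (SELECT MAX(total) FROM orders)

Result:
MAX(total)
----------
1806.01   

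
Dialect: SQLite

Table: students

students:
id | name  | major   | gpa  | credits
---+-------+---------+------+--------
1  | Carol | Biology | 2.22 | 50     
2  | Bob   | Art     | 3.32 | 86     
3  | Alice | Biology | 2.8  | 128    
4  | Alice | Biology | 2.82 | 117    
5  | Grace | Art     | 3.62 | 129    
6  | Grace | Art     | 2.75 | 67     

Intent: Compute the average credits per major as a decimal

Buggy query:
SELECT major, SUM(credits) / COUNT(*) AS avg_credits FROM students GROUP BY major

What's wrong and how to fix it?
Bug: SUM(credits) and COUNT(*) are both integers; the division truncates the fractional part

Fix: Cast one side to REAL so the division keeps the fractional part

Corrected query:
SELECT major, SUM(credits) * 1.0 / COUNT(*) AS avg_credits FROM students GROUP BY major

Result:
major   | avg_credits
--------+------------
Art     | 94         
Biology | 98.333333  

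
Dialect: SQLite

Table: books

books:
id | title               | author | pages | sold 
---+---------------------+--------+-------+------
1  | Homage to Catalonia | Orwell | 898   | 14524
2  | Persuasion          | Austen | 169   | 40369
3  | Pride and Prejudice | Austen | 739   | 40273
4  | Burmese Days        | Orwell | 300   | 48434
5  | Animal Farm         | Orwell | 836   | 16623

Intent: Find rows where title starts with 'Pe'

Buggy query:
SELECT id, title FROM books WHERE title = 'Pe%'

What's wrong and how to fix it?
Bug: Wildcards only work with LIKE; '=' treats '%' as a literal character

Fix: Replace '=' with LIKE so 'Pe%' is treated as a pattern

Corrected query:
SELECT id, title FROM books WHERE title LIKE 'Pe%'

Result:
id | title     
---+-----------
2  | Persuasion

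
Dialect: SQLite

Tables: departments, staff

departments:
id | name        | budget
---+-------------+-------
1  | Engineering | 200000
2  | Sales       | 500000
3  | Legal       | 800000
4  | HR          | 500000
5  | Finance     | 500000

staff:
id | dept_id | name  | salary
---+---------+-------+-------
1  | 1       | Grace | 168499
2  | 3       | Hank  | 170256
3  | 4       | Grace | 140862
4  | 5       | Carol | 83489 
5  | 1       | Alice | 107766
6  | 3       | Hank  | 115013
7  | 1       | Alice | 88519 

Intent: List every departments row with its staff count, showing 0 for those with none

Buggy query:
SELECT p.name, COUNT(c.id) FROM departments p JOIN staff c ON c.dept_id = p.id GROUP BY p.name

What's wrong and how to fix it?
Bug: INNER JOIN drops departments rows that have no matching staff rows

Fix: Use LEFT JOIN so parents without children still appear (COUNT(c.id) gives 0)

Corrected query:
SELECT p.name, COUNT(c.id) FROM departments p LEFT JOIN staff c ON c.dept_id = p.id GROUP BY p.name

Result:
name        | COUNT(c.id)
------------+------------
Engineering | 3          
Finance     | 1          
HR          | 1          
Legal       | 2          
Sales       | 0          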